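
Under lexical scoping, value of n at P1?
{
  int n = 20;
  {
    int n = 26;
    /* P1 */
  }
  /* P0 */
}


n declared in the same block as P1
n = 26


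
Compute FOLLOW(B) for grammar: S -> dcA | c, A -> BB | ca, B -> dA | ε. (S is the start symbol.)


$ ∈ FOLLOW(S). For each A -> αBβ: add FIRST(β)\{ε} to FOLLOW(B); if β nullable, add FOLLOW(A).
FOLLOW(B) = {$, d}


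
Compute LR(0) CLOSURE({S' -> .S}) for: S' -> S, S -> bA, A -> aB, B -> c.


Start: S' -> .S
For each item with dot before a nonterminal B, add B -> .γ for every B-production
Closure: [S' -> .S, S -> .bA]


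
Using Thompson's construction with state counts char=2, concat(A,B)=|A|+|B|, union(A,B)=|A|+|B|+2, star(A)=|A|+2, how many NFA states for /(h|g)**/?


Syntax tree has 2 char leaf(s), 1 union(s), 2 star(s)
chars contribute 2×2 = 4; each union adds +2; each star adds +2
Total: 4 + 2 + 4 = 10 states


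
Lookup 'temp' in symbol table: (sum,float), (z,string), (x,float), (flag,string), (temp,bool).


Lookup 'temp' → type bool


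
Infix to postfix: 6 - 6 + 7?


Left to right (same or higher precedence on left)
Postfix: 6 6 - 7 +


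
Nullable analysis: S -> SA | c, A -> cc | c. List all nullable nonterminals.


A nonterminal is nullable iff some alternative derives ε (directly, or every symbol in it is nullable)
Nullable: {}


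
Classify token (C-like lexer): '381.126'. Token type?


Pattern: digits with a decimal point
Type: FLOAT_LITERAL


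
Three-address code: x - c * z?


Break into single-operator statements:
t1 = c * z
t2 = x - t1


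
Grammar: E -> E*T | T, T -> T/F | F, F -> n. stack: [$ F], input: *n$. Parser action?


'F' (not preceded by T/) is the handle for T -> F
Action: reduce (T -> F)


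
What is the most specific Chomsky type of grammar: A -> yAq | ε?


Single nonterminal LHS, but y^n q^n is not regular
Classification: Type 2 (Context-Free)


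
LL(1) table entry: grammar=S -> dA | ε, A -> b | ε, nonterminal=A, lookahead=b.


For [A, b]: 'b' ∈ FIRST(b)
Entry: A -> b


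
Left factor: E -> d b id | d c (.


Common prefix: 'd'
Factored: E -> d E', E' -> b id | c (


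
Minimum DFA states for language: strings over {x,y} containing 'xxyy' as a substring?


KMP-style automaton: 4 progress states + 1 absorbing accept = 5
Minimal DFA: 5 states


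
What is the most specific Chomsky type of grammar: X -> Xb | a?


Left-linear: every RHS is a terminal or one nonterminal followed by a terminal
Classification: Type 3 (Regular)


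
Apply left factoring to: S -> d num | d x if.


Common prefix: 'd'
Factored: S -> d S', S' -> num | x if


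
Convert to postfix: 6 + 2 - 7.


Left to right (same or higher precedence on left)
Postfix: 6 2 + 7 -


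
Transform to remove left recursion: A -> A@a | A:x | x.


Left-recursive alternatives: A@a, A:x; non-recursive: x
Introduce A': A -> xA', A' -> @aA' | :xA' | ε


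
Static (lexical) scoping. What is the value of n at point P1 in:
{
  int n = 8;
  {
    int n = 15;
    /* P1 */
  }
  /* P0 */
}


n declared in the same block as P1
n = 15


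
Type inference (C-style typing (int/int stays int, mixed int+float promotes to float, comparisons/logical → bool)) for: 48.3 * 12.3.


Operand types: float * float
Rule: mixed int/float promotes to float; int/int stays int
Result type: float


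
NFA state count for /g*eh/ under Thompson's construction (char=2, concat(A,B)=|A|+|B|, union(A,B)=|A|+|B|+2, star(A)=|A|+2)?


Syntax tree has 3 char leaf(s), 0 union(s), 1 star(s)
chars contribute 3×2 = 6; each union adds +2; each star adds +2
Total: 6 + 0 + 2 = 8 states


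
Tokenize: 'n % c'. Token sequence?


Scan left to right, longest-match per lexeme
Tokens: ID(n), OP(%), ID(c)


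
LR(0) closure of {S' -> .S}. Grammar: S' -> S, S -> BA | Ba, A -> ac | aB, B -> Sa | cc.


Start: S' -> .S
For each item with dot before a nonterminal B, add B -> .γ for every B-production
Closure: [S' -> .S, S -> .BA, S -> .Ba, B -> .Sa, B -> .cc]


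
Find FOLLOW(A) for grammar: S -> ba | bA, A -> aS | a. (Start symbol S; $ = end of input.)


$ ∈ FOLLOW(S). For each A -> αBβ: add FIRST(β)\{ε} to FOLLOW(B); if β nullable, add FOLLOW(A).
FOLLOW(A) = {$}


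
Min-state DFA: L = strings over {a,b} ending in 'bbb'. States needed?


Track the longest suffix of input matching a prefix of 'bbb': 4 classes (prefixes of length 0..3)
Minimal DFA: 4 states


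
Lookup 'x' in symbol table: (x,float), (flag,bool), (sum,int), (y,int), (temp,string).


Lookup 'x' → type float


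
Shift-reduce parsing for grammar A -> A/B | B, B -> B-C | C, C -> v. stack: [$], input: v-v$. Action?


no handle on stack; shift 'v'
Action: shift


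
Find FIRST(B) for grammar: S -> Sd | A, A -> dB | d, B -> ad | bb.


Per alternative of B: FIRST(ad) = {a}; FIRST(bb) = {b}
FIRST(B) = {a, b}


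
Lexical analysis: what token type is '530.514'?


Pattern: digits with a decimal point
Type: FLOAT_LITERAL


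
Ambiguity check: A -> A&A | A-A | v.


'v&v-v' has two parse trees (no precedence encoded between & and -)
Ambiguous


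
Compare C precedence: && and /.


'/' is multiplicative (level 10); '&&' is logical AND (level 2)
Higher level binds tighter
'/' has higher precedence than '&&'


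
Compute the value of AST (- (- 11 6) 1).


Evaluate inner: (- 11 6) = 5
Evaluate root: (- 5 1) = 4
Result: 4


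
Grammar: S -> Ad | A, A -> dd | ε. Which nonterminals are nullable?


A nonterminal is nullable iff some alternative derives ε (directly, or every symbol in it is nullable)
Nullable: {A, S}


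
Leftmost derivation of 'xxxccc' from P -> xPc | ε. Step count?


Derivation: P => xPc => xxPcc => xxxPccc => xxxccc
Steps: 4


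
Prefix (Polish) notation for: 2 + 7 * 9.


'*' binds tighter: tree is (+ 2 (* 7 9))
Prefix: + 2 * 7 9


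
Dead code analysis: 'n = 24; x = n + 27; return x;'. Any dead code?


n is read by x's definition; x is returned
No dead code


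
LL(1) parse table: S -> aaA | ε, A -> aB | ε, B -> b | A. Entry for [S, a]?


For [S, a]: 'a' ∈ FIRST(aaA)
Entry: S -> aaA


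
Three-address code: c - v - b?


Break into single-operator statements:
t1 = c - v
t2 = t1 - b


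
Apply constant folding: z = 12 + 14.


12 + 14 = 26 at compile time
Optimized: z = 26


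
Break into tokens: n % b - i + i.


Scan left to right, longest-match per lexeme
Tokens: ID(n), OP(%), ID(b), OP(-), ID(i), OP(+), ID(i)


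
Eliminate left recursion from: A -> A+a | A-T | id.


Left-recursive alternatives: A+a, A-T; non-recursive: id
Introduce A': A -> idA', A' -> +aA' | -TA' | ε


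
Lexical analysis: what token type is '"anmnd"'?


Pattern: double-quoted sequence
Type: STRING_LITERAL


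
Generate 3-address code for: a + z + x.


Break into single-operator statements:
t1 = a + z
t2 = t1 + x


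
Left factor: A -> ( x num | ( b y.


Common prefix: '('
Factored: A -> ( A', A' -> x num | b y


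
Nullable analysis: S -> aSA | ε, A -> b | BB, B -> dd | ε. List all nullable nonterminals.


A nonterminal is nullable iff some alternative derives ε (directly, or every symbol in it is nullable)
Nullable: {A, B, S}


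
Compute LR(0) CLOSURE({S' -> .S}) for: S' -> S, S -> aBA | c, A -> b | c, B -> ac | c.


Start: S' -> .S
For each item with dot before a nonterminal B, add B -> .γ for every B-production
Closure: [S' -> .S, S -> .aBA, S -> .c]


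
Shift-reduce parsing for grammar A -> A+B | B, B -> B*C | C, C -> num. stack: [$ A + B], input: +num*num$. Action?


handle 'A+B' on top; lookahead ∈ FOLLOW(A) = {+, $}
Action: reduce (A -> A+B)


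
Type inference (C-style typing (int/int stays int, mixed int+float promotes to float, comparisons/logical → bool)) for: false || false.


Operand types: bool || bool
Rule: logical operators take bool operands and yield bool
Result type: bool


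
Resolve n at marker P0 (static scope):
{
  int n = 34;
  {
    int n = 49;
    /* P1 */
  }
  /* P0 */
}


n declared in the same block as P0
n = 34


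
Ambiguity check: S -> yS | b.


right-linear, alternatives start with distinct terminals 'y' vs 'b': unique leftmost derivation
Unambiguous


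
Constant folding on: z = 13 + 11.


13 + 11 = 24 at compile time
Optimized: z = 24


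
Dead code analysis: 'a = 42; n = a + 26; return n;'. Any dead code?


a is read by n's definition; n is returned
No dead code


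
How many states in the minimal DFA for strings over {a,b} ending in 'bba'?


Track the longest suffix of input matching a prefix of 'bba': 4 classes (prefixes of length 0..3)
Minimal DFA: 4 states


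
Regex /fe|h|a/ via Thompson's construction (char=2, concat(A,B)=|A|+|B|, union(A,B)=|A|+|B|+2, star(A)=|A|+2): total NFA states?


Syntax tree has 4 char leaf(s), 2 union(s), 0 star(s)
chars contribute 4×2 = 8; each union adds +2; each star adds +2
Total: 8 + 4 + 0 = 12 states


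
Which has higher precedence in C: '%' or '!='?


'%' is multiplicative (level 10); '!=' is equality (level 6)
Higher level binds tighter
'%' has higher precedence than '!='


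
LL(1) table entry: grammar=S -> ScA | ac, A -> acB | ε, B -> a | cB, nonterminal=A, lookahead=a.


For [A, a]: 'a' ∈ FIRST(acB)
Entry: A -> acB


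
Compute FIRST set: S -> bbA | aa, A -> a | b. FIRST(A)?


Per alternative of A: FIRST(a) = {a}; FIRST(b) = {b}
FIRST(A) = {a, b}


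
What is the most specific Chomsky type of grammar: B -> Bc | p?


Left-linear: every RHS is a terminal or one nonterminal followed by a terminal
Classification: Type 3 (Regular)


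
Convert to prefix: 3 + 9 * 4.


'*' binds tighter: tree is (+ 3 (* 9 4))
Prefix: + 3 * 9 4


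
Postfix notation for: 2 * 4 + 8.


Left to right (same or higher precedence on left)
Postfix: 2 4 * 8 +


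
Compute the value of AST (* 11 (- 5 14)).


Evaluate inner: (- 5 14) = -9
Evaluate root: (* 11 -9) = -99
Result: -99


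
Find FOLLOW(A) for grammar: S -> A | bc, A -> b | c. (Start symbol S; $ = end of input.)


$ ∈ FOLLOW(S). For each A -> αBβ: add FIRST(β)\{ε} to FOLLOW(B); if β nullable, add FOLLOW(A).
FOLLOW(A) = {$}


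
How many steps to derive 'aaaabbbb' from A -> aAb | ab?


Derivation: A => aAb => aaAbb => aaaAbbb => aaaabbbb
Steps: 4


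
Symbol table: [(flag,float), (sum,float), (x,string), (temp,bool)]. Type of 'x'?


Lookup 'x' → type string


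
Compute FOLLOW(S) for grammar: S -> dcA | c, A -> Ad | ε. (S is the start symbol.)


$ ∈ FOLLOW(S). For each A -> αBβ: add FIRST(β)\{ε} to FOLLOW(B); if β nullable, add FOLLOW(A).
FOLLOW(S) = {$}


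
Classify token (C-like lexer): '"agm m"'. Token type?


Pattern: double-quoted sequence
Type: STRING_LITERAL


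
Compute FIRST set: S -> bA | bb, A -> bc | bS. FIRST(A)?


Per alternative of A: FIRST(bc) = {b}; FIRST(bS) = {b}
FIRST(A) = {b}


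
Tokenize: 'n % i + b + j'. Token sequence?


Scan left to right, longest-match per lexeme
Tokens: ID(n), OP(%), ID(i), OP(+), ID(b), OP(+), ID(j)


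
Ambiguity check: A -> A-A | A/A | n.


'n-n/n' has two parse trees (no precedence encoded between - and /)
Ambiguous


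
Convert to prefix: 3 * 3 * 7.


left-to-right (same/higher precedence on left): tree is (* (* 3 3) 7)
Prefix: * * 3 3 7


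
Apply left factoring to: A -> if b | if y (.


Common prefix: 'if'
Factored: A -> if A', A' -> b | y (


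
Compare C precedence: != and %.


'%' is multiplicative (level 10); '!=' is equality (level 6)
Higher level binds tighter
'%' has higher precedence than '!='


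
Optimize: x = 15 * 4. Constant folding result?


15 * 4 = 60 at compile time
Optimized: x = 60


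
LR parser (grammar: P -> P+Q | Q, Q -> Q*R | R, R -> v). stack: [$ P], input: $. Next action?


start symbol P on stack, input exhausted
Action: accept


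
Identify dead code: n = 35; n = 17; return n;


first assignment to n is overwritten before any read
Dead: 'n = 35'


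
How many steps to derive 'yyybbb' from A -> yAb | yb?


Derivation: A => yAb => yyAbb => yyybbb
Steps: 3


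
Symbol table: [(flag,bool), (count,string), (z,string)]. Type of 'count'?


Lookup 'count' → type string


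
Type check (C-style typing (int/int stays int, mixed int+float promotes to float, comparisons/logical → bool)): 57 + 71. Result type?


Operand types: int + int
Rule: mixed int/float promotes to float; int/int stays int
Result type: int


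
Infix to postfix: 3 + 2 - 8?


Left to right (same or higher precedence on left)
Postfix: 3 2 + 8 -


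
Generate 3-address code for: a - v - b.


Break into single-operator statements:
t1 = a - v
t2 = t1 - b


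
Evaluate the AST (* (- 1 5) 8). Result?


Evaluate inner: (- 1 5) = -4
Evaluate root: (* -4 8) = -32
Result: -32


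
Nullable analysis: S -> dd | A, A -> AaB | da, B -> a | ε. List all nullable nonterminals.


A nonterminal is nullable iff some alternative derives ε (directly, or every symbol in it is nullable)
Nullable: {B}


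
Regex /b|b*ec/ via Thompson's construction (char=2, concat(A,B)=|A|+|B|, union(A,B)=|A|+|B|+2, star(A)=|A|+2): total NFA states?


Syntax tree has 4 char leaf(s), 1 union(s), 1 star(s)
chars contribute 4×2 = 8; each union adds +2; each star adds +2
Total: 8 + 2 + 2 = 12 states


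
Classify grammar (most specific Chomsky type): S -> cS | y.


Right-linear: every RHS is a terminal or a terminal followed by one nonterminal
Classification: Type 3 (Regular)


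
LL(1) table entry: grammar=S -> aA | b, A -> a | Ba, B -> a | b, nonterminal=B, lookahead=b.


For [B, b]: 'b' ∈ FIRST(b)
Entry: B -> b


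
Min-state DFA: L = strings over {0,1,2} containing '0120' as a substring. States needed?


KMP-style automaton: 4 progress states + 1 absorbing accept = 5
Minimal DFA: 5 states


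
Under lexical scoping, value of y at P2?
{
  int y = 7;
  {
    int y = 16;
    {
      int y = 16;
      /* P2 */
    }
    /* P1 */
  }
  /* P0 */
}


y declared in the same block as P2
y = 16


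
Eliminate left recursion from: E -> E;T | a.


Left-recursive alternatives: E;T; non-recursive: a
Introduce E': E -> aE', E' -> ;TE' | ε


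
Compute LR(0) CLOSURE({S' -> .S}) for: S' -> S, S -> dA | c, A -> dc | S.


Start: S' -> .S
For each item with dot before a nonterminal B, add B -> .γ for every B-production
Closure: [S' -> .S, S -> .dA, S -> .c]


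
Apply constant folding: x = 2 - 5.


2 - 5 = -3 at compile time
Optimized: x = -3


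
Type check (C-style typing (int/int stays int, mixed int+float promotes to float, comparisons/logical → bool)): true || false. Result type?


Operand types: bool || bool
Rule: logical operators take bool operands and yield bool
Result type: bool


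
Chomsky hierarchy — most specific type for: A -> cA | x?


Right-linear: every RHS is a terminal or a terminal followed by one nonterminal
Classification: Type 3 (Regular)


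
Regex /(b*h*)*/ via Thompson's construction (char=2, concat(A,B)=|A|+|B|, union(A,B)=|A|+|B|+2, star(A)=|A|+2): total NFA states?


Syntax tree has 2 char leaf(s), 0 union(s), 3 star(s)
chars contribute 2×2 = 4; each union adds +2; each star adds +2
Total: 4 + 0 + 6 = 10 states


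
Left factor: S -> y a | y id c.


Common prefix: 'y'
Factored: S -> y S', S' -> a | id c


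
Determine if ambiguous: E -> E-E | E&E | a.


'a-a&a' has two parse trees (no precedence encoded between - and &)
Ambiguous


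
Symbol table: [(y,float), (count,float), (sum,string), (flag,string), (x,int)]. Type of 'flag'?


Lookup 'flag' → type string


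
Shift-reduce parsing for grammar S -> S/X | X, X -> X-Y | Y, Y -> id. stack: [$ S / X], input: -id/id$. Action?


'-' can extend X; shift to build X -> X-Y
Action: shift


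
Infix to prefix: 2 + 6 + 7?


left-to-right (same/higher precedence on left): tree is (+ (+ 2 6) 7)
Prefix: + + 2 6 7


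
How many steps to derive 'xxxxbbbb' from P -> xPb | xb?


Derivation: P => xPb => xxPbb => xxxPbbb => xxxxbbbb
Steps: 4


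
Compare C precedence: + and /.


'/' is multiplicative (level 10); '+' is additive (level 9)
Higher level binds tighter
'/' has higher precedence than '+'


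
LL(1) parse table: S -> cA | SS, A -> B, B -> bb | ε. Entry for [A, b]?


For [A, b]: 'b' ∈ FIRST(B)
Entry: A -> B


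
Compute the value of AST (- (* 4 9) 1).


Evaluate inner: (* 4 9) = 36
Evaluate root: (- 36 1) = 35
Result: 35


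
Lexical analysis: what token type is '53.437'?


Pattern: digits with a decimal point
Type: FLOAT_LITERAL


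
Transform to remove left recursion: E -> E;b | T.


Left-recursive alternatives: E;b; non-recursive: T
Introduce E': E -> TE', E' -> ;bE' | ε


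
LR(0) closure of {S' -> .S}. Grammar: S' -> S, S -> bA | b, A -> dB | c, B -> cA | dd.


Start: S' -> .S
For each item with dot before a nonterminal B, add B -> .γ for every B-production
Closure: [S' -> .S, S -> .bA, S -> .b]


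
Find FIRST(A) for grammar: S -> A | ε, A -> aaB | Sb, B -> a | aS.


Per alternative of A: FIRST(aaB) = {a}; FIRST(Sb) = {a, b}
FIRST(A) = {a, b}


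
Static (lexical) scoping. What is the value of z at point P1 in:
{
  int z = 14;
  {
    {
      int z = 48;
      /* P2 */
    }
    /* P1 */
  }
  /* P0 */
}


P1's block does not declare z; resolves to the enclosing declaration at depth 0
z = 14


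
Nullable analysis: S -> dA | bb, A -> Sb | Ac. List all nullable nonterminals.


A nonterminal is nullable iff some alternative derives ε (directly, or every symbol in it is nullable)
Nullable: {}


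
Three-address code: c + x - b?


Break into single-operator statements:
t1 = c + x
t2 = t1 - b


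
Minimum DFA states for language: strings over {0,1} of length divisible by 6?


Track length mod 6: states 0..5, accept at 0
Minimal DFA: 6 states


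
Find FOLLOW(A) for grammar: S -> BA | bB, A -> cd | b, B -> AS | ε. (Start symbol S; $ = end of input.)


$ ∈ FOLLOW(S). For each A -> αBβ: add FIRST(β)\{ε} to FOLLOW(B); if β nullable, add FOLLOW(A).
FOLLOW(A) = {$, b, c}


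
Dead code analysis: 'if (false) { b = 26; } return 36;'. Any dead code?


condition is constant false, so the whole block is unreachable
Dead: 'if (false) { b = 26; }'


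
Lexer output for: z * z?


Scan left to right, longest-match per lexeme
Tokens: ID(z), OP(*), ID(z)


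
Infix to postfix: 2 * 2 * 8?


Left to right (same or higher precedence on left)
Postfix: 2 2 * 8 *


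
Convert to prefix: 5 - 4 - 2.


left-to-right (same/higher precedence on left): tree is (- (- 5 4) 2)
Prefix: - - 5 4 2


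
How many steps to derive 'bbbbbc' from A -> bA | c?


Derivation: A => bA => bbA => bbbA => bbbbA => bbbbbA => bbbbbc
Steps: 6


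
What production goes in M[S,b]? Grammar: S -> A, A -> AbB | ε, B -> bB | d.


For [S, b]: 'b' ∈ FIRST(A)
Entry: S -> A


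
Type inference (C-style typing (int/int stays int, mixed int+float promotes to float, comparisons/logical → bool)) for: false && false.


Operand types: bool && bool
Rule: logical operators take bool operands and yield bool
Result type: bool


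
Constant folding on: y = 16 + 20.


16 + 20 = 36 at compile time
Optimized: y = 36


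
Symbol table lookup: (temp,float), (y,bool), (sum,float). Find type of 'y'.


Lookup 'y' → type bool


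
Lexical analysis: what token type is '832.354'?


Pattern: digits with a decimal point
Type: FLOAT_LITERAL


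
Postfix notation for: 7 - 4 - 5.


Left to right (same or higher precedence on left)
Postfix: 7 4 - 5 -


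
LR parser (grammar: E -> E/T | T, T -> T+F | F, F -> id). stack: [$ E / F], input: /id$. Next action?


'F' (not preceded by T+) is the handle for T -> F
Action: reduce (T -> F)


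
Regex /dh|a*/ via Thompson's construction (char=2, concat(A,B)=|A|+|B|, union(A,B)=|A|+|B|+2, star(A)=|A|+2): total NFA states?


Syntax tree has 3 char leaf(s), 1 union(s), 1 star(s)
chars contribute 3×2 = 6; each union adds +2; each star adds +2
Total: 6 + 2 + 2 = 10 states


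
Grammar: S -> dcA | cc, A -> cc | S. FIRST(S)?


Per alternative of S: FIRST(dcA) = {d}; FIRST(cc) = {c}
FIRST(S) = {c, d}


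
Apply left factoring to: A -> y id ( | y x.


Common prefix: 'y'
Factored: A -> y A', A' -> id ( | x


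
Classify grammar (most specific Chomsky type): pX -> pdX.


LHS has context (more than one symbol) and |LHS| ≤ |RHS|
Classification: Type 1 (Context-Sensitive)


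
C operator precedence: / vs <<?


'/' is multiplicative (level 10); '<<' is shift (level 8)
Higher level binds tighter
'/' has higher precedence than '<<'


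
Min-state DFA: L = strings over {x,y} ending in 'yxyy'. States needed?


Track the longest suffix of input matching a prefix of 'yxyy': 5 classes (prefixes of length 0..4)
Minimal DFA: 5 states


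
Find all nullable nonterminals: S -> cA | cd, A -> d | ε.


A nonterminal is nullable iff some alternative derives ε (directly, or every symbol in it is nullable)
Nullable: {A}


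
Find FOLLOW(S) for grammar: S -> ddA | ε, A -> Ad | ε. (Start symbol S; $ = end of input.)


$ ∈ FOLLOW(S). For each A -> αBβ: add FIRST(β)\{ε} to FOLLOW(B); if β nullable, add FOLLOW(A).
FOLLOW(S) = {$}


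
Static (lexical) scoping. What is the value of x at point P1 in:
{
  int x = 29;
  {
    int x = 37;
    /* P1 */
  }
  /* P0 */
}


x declared in the same block as P1
x = 37


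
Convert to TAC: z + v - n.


Break into single-operator statements:
t1 = z + v
t2 = t1 - n


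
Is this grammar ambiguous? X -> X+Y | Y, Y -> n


precedence layered via separate nonterminal Y: deterministic
Unambiguous


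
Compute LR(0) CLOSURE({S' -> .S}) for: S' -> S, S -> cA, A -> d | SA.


Start: S' -> .S
For each item with dot before a nonterminal B, add B -> .γ for every B-production
Closure: [S' -> .S, S -> .cA]


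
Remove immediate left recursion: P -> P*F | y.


Left-recursive alternatives: P*F; non-recursive: y
Introduce P': P -> yP', P' -> *FP' | ε


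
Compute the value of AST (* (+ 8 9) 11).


Evaluate inner: (+ 8 9) = 17
Evaluate root: (* 17 11) = 187
Result: 187


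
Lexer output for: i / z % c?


Scan left to right, longest-match per lexeme
Tokens: ID(i), OP(/), ID(z), OP(%), ID(c)


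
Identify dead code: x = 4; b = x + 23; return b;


x is read by b's definition; b is returned
No dead code


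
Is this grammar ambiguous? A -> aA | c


right-linear, alternatives start with distinct terminals 'a' vs 'c': unique leftmost derivation
Unambiguous


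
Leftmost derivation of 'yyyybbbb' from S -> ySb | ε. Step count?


Derivation: S => ySb => yySbb => yyySbbb => yyyySbbbb => yyyybbbb
Steps: 5


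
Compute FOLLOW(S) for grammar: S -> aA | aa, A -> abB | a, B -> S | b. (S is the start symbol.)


$ ∈ FOLLOW(S). For each A -> αBβ: add FIRST(β)\{ε} to FOLLOW(B); if β nullable, add FOLLOW(A).
FOLLOW(S) = {$}


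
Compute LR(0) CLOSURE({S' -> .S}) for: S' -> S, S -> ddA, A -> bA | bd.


Start: S' -> .S
For each item with dot before a nonterminal B, add B -> .γ for every B-production
Closure: [S' -> .S, S -> .ddA]


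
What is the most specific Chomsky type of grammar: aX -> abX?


LHS has context (more than one symbol) and |LHS| ≤ |RHS|
Classification: Type 1 (Context-Sensitive)


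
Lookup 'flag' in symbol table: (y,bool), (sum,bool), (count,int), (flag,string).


Lookup 'flag' → type string


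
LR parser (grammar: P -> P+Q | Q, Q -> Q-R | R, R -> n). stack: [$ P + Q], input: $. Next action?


handle 'P+Q' on top; lookahead ∈ FOLLOW(P) = {+, $}
Action: reduce (P -> P+Q)


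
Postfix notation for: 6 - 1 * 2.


* has higher precedence, evaluate 1*2 first
Postfix: 6 1 2 * -


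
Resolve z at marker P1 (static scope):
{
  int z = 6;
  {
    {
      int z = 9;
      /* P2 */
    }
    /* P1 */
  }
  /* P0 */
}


P1's block does not declare z; resolves to the enclosing declaration at depth 0
z = 6


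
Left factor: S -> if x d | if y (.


Common prefix: 'if'
Factored: S -> if S', S' -> x d | y (


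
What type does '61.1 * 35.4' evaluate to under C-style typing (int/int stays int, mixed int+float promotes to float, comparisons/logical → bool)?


Operand types: float * float
Rule: mixed int/float promotes to float; int/int stays int
Result type: float


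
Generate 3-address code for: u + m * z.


Break into single-operator statements:
t1 = m * z
t2 = u + t1


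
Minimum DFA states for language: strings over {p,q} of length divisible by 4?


Track length mod 4: states 0..3, accept at 0
Minimal DFA: 4 states


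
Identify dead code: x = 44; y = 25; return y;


x is assigned but never read
Dead: 'x = 44'


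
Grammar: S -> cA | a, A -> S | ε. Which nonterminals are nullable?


A nonterminal is nullable iff some alternative derives ε (directly, or every symbol in it is nullable)
Nullable: {A}


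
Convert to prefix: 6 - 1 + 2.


left-to-right (same/higher precedence on left): tree is (+ (- 6 1) 2)
Prefix: + - 6 1 2


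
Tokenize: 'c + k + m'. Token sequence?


Scan left to right, longest-match per lexeme
Tokens: ID(c), OP(+), ID(k), OP(+), ID(m)


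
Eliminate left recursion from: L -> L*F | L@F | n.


Left-recursive alternatives: L*F, L@F; non-recursive: n
Introduce L': L -> nL', L' -> *FL' | @FL' | ε


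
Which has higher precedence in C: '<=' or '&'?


'<=' is relational (level 7); '&' is bitwise AND (level 5)
Higher level binds tighter
'<=' has higher precedence than '&'


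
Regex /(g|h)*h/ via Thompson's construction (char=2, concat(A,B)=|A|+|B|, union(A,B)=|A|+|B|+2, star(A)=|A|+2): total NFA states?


Syntax tree has 3 char leaf(s), 1 union(s), 1 star(s)
chars contribute 3×2 = 6; each union adds +2; each star adds +2
Total: 6 + 2 + 2 = 10 states


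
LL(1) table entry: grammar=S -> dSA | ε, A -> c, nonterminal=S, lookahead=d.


For [S, d]: 'd' ∈ FIRST(dSA)
Entry: S -> dSA


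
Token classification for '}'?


Pattern: delimiter/punctuation
Type: PUNCTUATION


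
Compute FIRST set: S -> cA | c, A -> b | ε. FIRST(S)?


Per alternative of S: FIRST(cA) = {c}; FIRST(c) = {c}
FIRST(S) = {c}


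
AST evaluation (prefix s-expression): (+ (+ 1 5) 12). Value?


Evaluate inner: (+ 1 5) = 6
Evaluate root: (+ 6 12) = 18
Result: 18


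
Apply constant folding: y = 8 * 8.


8 * 8 = 64 at compile time
Optimized: y = 64


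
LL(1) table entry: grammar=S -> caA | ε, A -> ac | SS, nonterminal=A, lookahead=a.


For [A, a]: 'a' ∈ FIRST(ac)
Entry: A -> ac


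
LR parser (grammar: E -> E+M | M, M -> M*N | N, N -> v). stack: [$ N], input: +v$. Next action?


'N' (not preceded by M*) is the handle for M -> N
Action: reduce (M -> N)


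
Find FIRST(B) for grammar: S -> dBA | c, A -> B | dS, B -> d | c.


Per alternative of B: FIRST(d) = {d}; FIRST(c) = {c}
FIRST(B) = {c, d}


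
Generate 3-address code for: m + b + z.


Break into single-operator statements:
t1 = m + b
t2 = t1 + z


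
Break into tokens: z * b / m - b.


Scan left to right, longest-match per lexeme
Tokens: ID(z), OP(*), ID(b), OP(/), ID(m), OP(-), ID(b)


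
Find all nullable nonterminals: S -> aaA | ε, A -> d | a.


A nonterminal is nullable iff some alternative derives ε (directly, or every symbol in it is nullable)
Nullable: {S}


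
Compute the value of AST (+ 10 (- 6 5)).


Evaluate inner: (- 6 5) = 1
Evaluate root: (+ 10 1) = 11
Result: 11


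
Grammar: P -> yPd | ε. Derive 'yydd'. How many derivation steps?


Derivation: P => yPd => yyPdd => yydd
Steps: 3


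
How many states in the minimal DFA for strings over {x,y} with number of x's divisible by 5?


Track (count of x) mod 5: states 0..4, accept at 0
Minimal DFA: 5 states


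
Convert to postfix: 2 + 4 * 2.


* has higher precedence, evaluate 4*2 first
Postfix: 2 4 2 * +


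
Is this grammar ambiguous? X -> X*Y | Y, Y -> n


precedence layered via separate nonterminal Y: deterministic
Unambiguous


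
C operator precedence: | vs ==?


'==' is equality (level 6); '|' is bitwise OR (level 3)
Higher level binds tighter
'==' has higher precedence than '|'


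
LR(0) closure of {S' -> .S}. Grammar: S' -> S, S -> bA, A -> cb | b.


Start: S' -> .S
For each item with dot before a nonterminal B, add B -> .γ for every B-production
Closure: [S' -> .S, S -> .bA]


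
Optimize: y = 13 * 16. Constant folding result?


13 * 16 = 208 at compile time
Optimized: y = 208


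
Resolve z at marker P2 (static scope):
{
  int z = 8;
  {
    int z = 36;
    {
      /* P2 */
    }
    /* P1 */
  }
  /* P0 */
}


P2's block does not declare z; resolves to the enclosing declaration at depth 1
z = 36


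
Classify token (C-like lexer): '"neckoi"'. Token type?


Pattern: double-quoted sequence
Type: STRING_LITERAL


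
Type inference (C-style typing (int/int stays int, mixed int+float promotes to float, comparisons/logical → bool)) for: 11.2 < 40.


Operand types: float < int
Rule: comparison yields bool
Result type: bool


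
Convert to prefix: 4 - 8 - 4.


left-to-right (same/higher precedence on left): tree is (- (- 4 8) 4)
Prefix: - - 4 8 4


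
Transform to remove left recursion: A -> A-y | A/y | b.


Left-recursive alternatives: A-y, A/y; non-recursive: b
Introduce A': A -> bA', A' -> -yA' | /yA' | ε


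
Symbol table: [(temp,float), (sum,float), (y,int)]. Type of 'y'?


Lookup 'y' → type int


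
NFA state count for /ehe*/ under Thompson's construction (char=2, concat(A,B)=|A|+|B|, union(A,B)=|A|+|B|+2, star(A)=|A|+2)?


Syntax tree has 3 char leaf(s), 0 union(s), 1 star(s)
chars contribute 3×2 = 6; each union adds +2; each star adds +2
Total: 6 + 0 + 2 = 8 states


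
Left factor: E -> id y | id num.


Common prefix: 'id'
Factored: E -> id E', E' -> y | num


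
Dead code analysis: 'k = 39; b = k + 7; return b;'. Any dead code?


k is read by b's definition; b is returned
No dead code


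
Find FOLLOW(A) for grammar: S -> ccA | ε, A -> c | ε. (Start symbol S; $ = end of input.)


$ ∈ FOLLOW(S). For each A -> αBβ: add FIRST(β)\{ε} to FOLLOW(B); if β nullable, add FOLLOW(A).
FOLLOW(A) = {$}


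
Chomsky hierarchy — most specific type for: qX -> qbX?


LHS has context (more than one symbol) and |LHS| ≤ |RHS|
Classification: Type 1 (Context-Sensitive)


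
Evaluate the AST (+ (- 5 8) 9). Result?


Evaluate inner: (- 5 8) = -3
Evaluate root: (+ -3 9) = 6
Result: 6


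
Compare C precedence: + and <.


'+' is additive (level 9); '<' is relational (level 7)
Higher level binds tighter
'+' has higher precedence than '<'


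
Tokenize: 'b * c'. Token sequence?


Scan left to right, longest-match per lexeme
Tokens: ID(b), OP(*), ID(c)


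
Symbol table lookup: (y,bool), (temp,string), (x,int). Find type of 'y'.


Lookup 'y' → type bool


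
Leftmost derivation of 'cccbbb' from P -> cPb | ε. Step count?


Derivation: P => cPb => ccPbb => cccPbbb => cccbbb
Steps: 4


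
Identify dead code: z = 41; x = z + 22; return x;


z is read by x's definition; x is returned
No dead code


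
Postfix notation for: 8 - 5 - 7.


Left to right (same or higher precedence on left)
Postfix: 8 5 - 7 -


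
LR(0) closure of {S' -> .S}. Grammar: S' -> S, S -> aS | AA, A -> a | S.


Start: S' -> .S
For each item with dot before a nonterminal B, add B -> .γ for every B-production
Closure: [S' -> .S, S -> .aS, S -> .AA, A -> .a, A -> .S]


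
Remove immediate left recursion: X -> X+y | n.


Left-recursive alternatives: X+y; non-recursive: n
Introduce X': X -> nX', X' -> +yX' | ε


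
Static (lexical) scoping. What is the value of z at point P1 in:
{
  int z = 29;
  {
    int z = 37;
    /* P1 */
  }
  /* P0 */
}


z declared in the same block as P1
z = 37


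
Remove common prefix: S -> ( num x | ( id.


Common prefix: '('
Factored: S -> ( S', S' -> num x | id


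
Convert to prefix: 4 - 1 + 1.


left-to-right (same/higher precedence on left): tree is (+ (- 4 1) 1)
Prefix: + - 4 1 1


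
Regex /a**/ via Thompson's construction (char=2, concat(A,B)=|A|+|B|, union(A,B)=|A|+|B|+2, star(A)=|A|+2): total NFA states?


Syntax tree has 1 char leaf(s), 0 union(s), 2 star(s)
chars contribute 1×2 = 2; each union adds +2; each star adds +2
Total: 2 + 0 + 4 = 6 states


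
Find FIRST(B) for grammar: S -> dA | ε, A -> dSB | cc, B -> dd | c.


Per alternative of B: FIRST(dd) = {d}; FIRST(c) = {c}
FIRST(B) = {c, d}


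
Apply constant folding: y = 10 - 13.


10 - 13 = -3 at compile time
Optimized: y = -3


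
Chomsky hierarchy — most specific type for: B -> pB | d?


Right-linear: every RHS is a terminal or a terminal followed by one nonterminal
Classification: Type 3 (Regular)


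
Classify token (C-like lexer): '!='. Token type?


Pattern: operator symbol
Type: OPERATOR


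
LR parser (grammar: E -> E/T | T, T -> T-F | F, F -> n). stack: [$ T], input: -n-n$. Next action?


shift '-' to continue T -> T-F
Action: shift


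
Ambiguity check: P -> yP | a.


right-linear, alternatives start with distinct terminals 'y' vs 'a': unique leftmost derivation
Unambiguous


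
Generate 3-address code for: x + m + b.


Break into single-operator statements:
t1 = x + m
t2 = t1 + b


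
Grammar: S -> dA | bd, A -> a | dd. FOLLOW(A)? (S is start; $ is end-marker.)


$ ∈ FOLLOW(S). For each A -> αBβ: add FIRST(β)\{ε} to FOLLOW(B); if β nullable, add FOLLOW(A).
FOLLOW(A) = {$}


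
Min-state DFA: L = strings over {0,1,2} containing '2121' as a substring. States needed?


KMP-style automaton: 4 progress states + 1 absorbing accept = 5
Minimal DFA: 5 states


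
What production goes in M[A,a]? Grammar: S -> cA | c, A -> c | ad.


For [A, a]: 'a' ∈ FIRST(ad)
Entry: A -> ad


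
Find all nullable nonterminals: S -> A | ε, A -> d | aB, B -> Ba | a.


A nonterminal is nullable iff some alternative derives ε (directly, or every symbol in it is nullable)
Nullable: {S}


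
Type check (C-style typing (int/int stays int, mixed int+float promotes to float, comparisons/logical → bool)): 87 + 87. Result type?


Operand types: int + int
Rule: mixed int/float promotes to float; int/int stays int
Result type: int


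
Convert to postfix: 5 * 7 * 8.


Left to right (same or higher precedence on left)
Postfix: 5 7 * 8 *


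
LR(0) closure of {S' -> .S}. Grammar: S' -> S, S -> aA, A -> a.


Start: S' -> .S
For each item with dot before a nonterminal B, add B -> .γ for every B-production
Closure: [S' -> .S, S -> .aA]


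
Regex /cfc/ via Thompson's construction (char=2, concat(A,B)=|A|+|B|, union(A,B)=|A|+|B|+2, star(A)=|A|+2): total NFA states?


Syntax tree has 3 char leaf(s), 0 union(s), 0 star(s)
chars contribute 3×2 = 6; each union adds +2; each star adds +2
Total: 6 + 0 + 0 = 6 states


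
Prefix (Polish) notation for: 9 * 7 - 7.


left-to-right (same/higher precedence on left): tree is (- (* 9 7) 7)
Prefix: - * 9 7 7


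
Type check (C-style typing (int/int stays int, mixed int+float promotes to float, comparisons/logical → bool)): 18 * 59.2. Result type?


Operand types: int * float
Rule: mixed int/float promotes to float; int/int stays int
Result type: float


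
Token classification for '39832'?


Pattern: digits only
Type: INTEGER_LITERAL


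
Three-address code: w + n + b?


Break into single-operator statements:
t1 = w + n
t2 = t1 + b


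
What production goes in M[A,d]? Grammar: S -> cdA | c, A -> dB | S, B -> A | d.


For [A, d]: 'd' ∈ FIRST(dB)
Entry: A -> dB


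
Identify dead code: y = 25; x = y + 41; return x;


y is read by x's definition; x is returned
No dead code


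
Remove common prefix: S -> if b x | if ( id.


Common prefix: 'if'
Factored: S -> if S', S' -> b x | ( id


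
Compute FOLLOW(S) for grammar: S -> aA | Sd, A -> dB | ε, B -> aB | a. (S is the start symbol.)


$ ∈ FOLLOW(S). For each A -> αBβ: add FIRST(β)\{ε} to FOLLOW(B); if β nullable, add FOLLOW(A).
FOLLOW(S) = {$, d}


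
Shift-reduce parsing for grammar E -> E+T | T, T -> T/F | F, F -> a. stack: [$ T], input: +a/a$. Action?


lookahead ∉ {/} so T won't extend; reduce E -> T
Action: reduce (E -> T)


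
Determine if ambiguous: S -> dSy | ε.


balanced d^n…y^n: each string has a unique parse
Unambiguous


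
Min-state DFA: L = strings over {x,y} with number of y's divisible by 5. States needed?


Track (count of y) mod 5: states 0..4, accept at 0
Minimal DFA: 5 states


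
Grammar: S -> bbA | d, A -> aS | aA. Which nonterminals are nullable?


A nonterminal is nullable iff some alternative derives ε (directly, or every symbol in it is nullable)
Nullable: {}


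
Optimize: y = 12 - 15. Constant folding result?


12 - 15 = -3 at compile time
Optimized: y = -3


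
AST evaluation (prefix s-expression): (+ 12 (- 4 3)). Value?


Evaluate inner: (- 4 3) = 1
Evaluate root: (+ 12 1) = 13
Result: 13


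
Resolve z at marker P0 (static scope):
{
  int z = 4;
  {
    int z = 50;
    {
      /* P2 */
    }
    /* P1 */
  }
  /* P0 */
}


z declared in the same block as P0
z = 4


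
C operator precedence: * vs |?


'*' is multiplicative (level 10); '|' is bitwise OR (level 3)
Higher level binds tighter
'*' has higher precedence than '|'


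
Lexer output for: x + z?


Scan left to right, longest-match per lexeme
Tokens: ID(x), OP(+), ID(z)


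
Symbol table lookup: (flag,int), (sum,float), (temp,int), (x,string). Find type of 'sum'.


Lookup 'sum' → type float


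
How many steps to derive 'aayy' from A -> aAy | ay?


Derivation: A => aAy => aayy
Steps: 2


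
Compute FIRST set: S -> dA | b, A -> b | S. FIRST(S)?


Per alternative of S: FIRST(dA) = {d}; FIRST(b) = {b}
FIRST(S) = {b, d}


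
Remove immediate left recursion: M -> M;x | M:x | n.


Left-recursive alternatives: M;x, M:x; non-recursive: n
Introduce M': M -> nM', M' -> ;xM' | :xM' | ε


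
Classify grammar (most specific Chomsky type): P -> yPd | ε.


Single nonterminal LHS, but y^n d^n is not regular
Classification: Type 2 (Context-Free)


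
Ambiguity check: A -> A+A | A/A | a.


'a+a/a' has two parse trees (no precedence encoded between + and /)
Ambiguous


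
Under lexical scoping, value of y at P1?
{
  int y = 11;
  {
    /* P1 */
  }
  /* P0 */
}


P1's block does not declare y; resolves to the enclosing declaration at depth 0
y = 11


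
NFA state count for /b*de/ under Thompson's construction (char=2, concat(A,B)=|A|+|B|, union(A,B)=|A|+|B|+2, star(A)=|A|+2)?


Syntax tree has 3 char leaf(s), 0 union(s), 1 star(s)
chars contribute 3×2 = 6; each union adds +2; each star adds +2
Total: 6 + 0 + 2 = 8 states


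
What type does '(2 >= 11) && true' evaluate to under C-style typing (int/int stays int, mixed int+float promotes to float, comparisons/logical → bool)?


Operand types: bool && bool
Rule: logical operators take bool operands and yield bool
Result type: bool
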